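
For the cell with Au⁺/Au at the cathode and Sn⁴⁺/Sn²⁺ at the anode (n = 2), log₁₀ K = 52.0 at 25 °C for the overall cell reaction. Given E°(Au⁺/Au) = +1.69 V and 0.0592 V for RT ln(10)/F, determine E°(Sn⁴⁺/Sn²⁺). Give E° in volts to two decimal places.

+0.15 V

E°cell = (0.0592/n)·log K = (0.0592/2)(52.0) = +1.539 V.
Since Au⁺/Au is the cathode and Sn⁴⁺/Sn²⁺ the anode, E°cell = E°(Au⁺/Au) − E°(Sn⁴⁺/Sn²⁺).
So E°(Sn⁴⁺/Sn²⁺) = E°(Au⁺/Au) − E°cell = (+1.69) − (+1.539) = +0.15 V.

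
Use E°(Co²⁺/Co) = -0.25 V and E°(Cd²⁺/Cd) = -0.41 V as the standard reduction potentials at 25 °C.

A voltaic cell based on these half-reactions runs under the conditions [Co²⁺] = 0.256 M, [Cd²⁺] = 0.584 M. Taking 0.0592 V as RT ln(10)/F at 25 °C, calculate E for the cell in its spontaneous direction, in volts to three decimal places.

Co²⁺/Co is the cathode (higher E°), Cd²⁺/Cd the anode: E°cell = -0.25 − (-0.41) = +0.16 V, n = 2.
Overall: Co²⁺(aq) + Cd(s) → Co(s) + Cd²⁺(aq)
Q = [Cd²⁺] / ([Co²⁺]); log Q = 0.358.
E = E° − (0.0592/n) log Q = +0.16 − (0.0592/2)(0.358) = +0.149 V.

+0.149 V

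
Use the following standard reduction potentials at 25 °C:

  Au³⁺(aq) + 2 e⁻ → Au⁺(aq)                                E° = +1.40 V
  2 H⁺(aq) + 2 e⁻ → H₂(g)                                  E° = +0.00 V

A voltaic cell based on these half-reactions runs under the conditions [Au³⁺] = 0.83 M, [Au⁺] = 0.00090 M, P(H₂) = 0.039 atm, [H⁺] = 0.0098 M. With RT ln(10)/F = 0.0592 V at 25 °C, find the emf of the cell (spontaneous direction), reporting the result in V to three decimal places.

Au³⁺/Au⁺ is the cathode (higher E°), H⁺/H₂ the anode: E°cell = +1.40 − (+0.00) = +1.40 V, n = 2.
Overall: Au³⁺(aq) + H₂(g) → Au⁺(aq) + 2 H⁺(aq)
Q = [Au⁺]·[H⁺]^2 / ([Au³⁺]·P(H₂)); log Q = -5.573.
E = E° − (0.0592/n) log Q = +1.40 − (0.0592/2)(-5.573) = +1.565 V.

+1.565 V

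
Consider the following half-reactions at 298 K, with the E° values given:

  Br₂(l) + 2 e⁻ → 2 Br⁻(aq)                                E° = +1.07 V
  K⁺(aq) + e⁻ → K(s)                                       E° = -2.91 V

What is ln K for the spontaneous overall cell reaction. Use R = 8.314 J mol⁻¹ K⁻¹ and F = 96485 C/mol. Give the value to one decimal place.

310.0

Cathode: Br₂/Br⁻; anode: K⁺/K. E°cell = (+1.07) − (-2.91) = +3.98 V, with n = 2.
ΔG° = −nFE° = −RT ln K, so ln K = nFE°/(RT) = (2)(96485)(+3.98) / ((8.314)(298)) = 309.989.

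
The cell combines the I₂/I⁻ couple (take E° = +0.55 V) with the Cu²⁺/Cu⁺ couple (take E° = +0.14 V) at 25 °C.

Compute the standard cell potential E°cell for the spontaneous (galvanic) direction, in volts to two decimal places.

The I₂/I⁻ couple has the higher reduction potential, so it is the cathode; Cu²⁺/Cu⁺ is oxidised at the anode.
E°cell = E°(cathode) − E°(anode) = (+0.55) − (+0.14) = +0.41 V.

+0.41 V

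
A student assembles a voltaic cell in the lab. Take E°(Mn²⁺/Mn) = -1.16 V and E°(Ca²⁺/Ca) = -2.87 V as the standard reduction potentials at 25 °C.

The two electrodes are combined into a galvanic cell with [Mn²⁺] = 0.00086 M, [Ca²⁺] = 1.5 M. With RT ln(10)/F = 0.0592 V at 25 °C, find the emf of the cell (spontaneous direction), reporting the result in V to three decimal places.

Mn²⁺/Mn is the cathode (higher E°), Ca²⁺/Ca the anode: E°cell = -1.16 − (-2.87) = +1.71 V, n = 2.
Overall: Mn²⁺(aq) + Ca(s) → Mn(s) + Ca²⁺(aq)
Q = [Ca²⁺] / ([Mn²⁺]); log Q = 3.242.
E = E° − (0.0592/n) log Q = +1.71 − (0.0592/2)(3.242) = +1.614 V.

+1.614 V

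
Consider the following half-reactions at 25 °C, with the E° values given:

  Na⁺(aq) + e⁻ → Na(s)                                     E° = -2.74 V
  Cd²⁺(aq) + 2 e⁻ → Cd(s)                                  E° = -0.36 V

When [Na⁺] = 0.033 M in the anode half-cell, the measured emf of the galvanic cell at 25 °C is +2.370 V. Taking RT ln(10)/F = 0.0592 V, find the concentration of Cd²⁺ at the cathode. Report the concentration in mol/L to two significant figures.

Cd²⁺/Cd is the cathode, Na⁺/Na the anode: E°cell = +2.38 V, n = 2.
Overall reaction: Cd²⁺(aq) + 2 Na(s) → Cd(s) + 2 Na⁺(aq); Q = [Na⁺]^2/[Cd²⁺]^1.
From E = E° − (0.0592/n) log Q: log Q = (E° − E)·n/0.0592 = (+2.38 − (+2.370))·2/0.0592 = 0.3378.
So 1·log[Cd²⁺] = 2·log(0.033) − log Q = -2.9630 − (0.3378) = -3.3008; [Cd²⁺] = 10^(-3.3008) ≈ 0.00050 M.

0.00050 M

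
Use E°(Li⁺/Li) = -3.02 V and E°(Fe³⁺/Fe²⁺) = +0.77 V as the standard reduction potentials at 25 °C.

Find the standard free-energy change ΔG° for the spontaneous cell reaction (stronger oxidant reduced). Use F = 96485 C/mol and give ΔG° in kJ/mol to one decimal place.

Fe³⁺/Fe²⁺ (E° = +0.77 V) is the cathode; Li⁺/Li (E° = -3.02 V) is the anode, so E°cell = +3.79 V.
Balancing electrons gives n = 1 (lcm of 1 and 1).
ΔG° = −nFE° = −(1)(96485)(+3.79) = -365,678 J = -365.7 kJ/mol.

-365.7 kJ/mol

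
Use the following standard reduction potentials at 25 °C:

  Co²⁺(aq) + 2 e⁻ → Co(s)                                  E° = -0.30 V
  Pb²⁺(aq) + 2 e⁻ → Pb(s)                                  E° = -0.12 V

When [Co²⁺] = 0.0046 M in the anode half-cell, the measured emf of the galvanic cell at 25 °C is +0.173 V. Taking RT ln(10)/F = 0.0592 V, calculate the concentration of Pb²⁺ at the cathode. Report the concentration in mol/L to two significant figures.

0.0027 M

Pb²⁺/Pb is the cathode, Co²⁺/Co the anode: E°cell = +0.18 V, n = 2.
Overall reaction: Pb²⁺(aq) + Co(s) → Pb(s) + Co²⁺(aq); Q = [Co²⁺]^1/[Pb²⁺]^1.
From E = E° − (0.0592/n) log Q: log Q = (E° − E)·n/0.0592 = (+0.18 − (+0.173))·2/0.0592 = 0.2365.
So 1·log[Pb²⁺] = 1·log(0.0046) − log Q = -2.3372 − (0.2365) = -2.5737; [Pb²⁺] = 10^(-2.5737) ≈ 0.0027 M.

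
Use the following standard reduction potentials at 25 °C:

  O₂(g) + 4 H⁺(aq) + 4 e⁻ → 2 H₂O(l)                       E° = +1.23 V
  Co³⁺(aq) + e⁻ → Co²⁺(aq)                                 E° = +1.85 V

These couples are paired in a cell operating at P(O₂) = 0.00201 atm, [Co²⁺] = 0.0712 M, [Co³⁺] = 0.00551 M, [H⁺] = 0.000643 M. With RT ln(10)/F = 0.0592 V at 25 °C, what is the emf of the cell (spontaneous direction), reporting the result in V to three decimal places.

+0.783 V

Co³⁺/Co²⁺ is the cathode (higher E°), O₂/H₂O the anode: E°cell = +1.85 − (+1.23) = +0.62 V, n = 4.
Overall: 4 Co³⁺(aq) + 2 H₂O(l) → 4 Co²⁺(aq) + O₂(g) + 4 H⁺(aq)
Q = [Co²⁺]^4·P(O₂)·[H⁺]^4 / ([Co³⁺]^4); log Q = -11.019.
E = E° − (0.0592/n) log Q = +0.62 − (0.0592/4)(-11.019) = +0.783 V.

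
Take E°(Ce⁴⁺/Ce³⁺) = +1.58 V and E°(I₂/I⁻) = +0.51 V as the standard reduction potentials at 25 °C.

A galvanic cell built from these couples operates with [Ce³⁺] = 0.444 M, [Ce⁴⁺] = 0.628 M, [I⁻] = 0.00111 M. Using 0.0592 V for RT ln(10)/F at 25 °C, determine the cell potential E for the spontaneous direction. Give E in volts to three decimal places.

Ce⁴⁺/Ce³⁺ is the cathode (higher E°), I₂/I⁻ the anode: E°cell = +1.58 − (+0.51) = +1.07 V, n = 2.
Overall: 2 Ce⁴⁺(aq) + 2 I⁻(aq) → 2 Ce³⁺(aq) + I₂(s)
Q = [Ce³⁺]^2 / ([Ce⁴⁺]^2·[I⁻]^2); log Q = 5.608.
E = E° − (0.0592/n) log Q = +1.07 − (0.0592/2)(5.608) = +0.904 V.

+0.904 V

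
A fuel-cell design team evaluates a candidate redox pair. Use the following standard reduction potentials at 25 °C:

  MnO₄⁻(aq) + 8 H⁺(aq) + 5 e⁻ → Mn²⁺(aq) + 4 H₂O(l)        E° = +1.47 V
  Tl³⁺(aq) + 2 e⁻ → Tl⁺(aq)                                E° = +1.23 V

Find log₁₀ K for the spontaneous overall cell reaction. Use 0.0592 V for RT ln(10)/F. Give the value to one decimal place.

Cathode: MnO₄⁻/Mn²⁺; anode: Tl³⁺/Tl⁺. E°cell = +0.24 V, n = 10.
log K = nE°cell / 0.0592 = (10)(+0.24) / 0.0592 = 40.5.

40.5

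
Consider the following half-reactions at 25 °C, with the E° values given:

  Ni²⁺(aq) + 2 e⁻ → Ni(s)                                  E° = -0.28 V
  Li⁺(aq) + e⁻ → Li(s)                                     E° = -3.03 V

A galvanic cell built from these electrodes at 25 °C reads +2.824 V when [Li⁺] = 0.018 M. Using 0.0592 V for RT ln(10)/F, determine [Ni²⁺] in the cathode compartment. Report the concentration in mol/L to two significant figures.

0.10 M

Ni²⁺/Ni is the cathode, Li⁺/Li the anode: E°cell = +2.75 V, n = 2.
Overall reaction: Ni²⁺(aq) + 2 Li(s) → Ni(s) + 2 Li⁺(aq); Q = [Li⁺]^2/[Ni²⁺]^1.
From E = E° − (0.0592/n) log Q: log Q = (E° − E)·n/0.0592 = (+2.75 − (+2.824))·2/0.0592 = -2.5000.
So 1·log[Ni²⁺] = 2·log(0.018) − log Q = -3.4895 − (-2.5000) = -0.9895; [Ni²⁺] = 10^(-0.9895) ≈ 0.10 M.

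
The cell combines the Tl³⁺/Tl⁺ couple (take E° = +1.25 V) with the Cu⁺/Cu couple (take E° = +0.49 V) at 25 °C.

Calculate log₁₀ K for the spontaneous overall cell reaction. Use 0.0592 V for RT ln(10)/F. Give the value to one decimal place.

Cathode: Tl³⁺/Tl⁺; anode: Cu⁺/Cu. E°cell = +0.76 V, n = 2.
log K = nE°cell / 0.0592 = (2)(+0.76) / 0.0592 = 25.7.

25.7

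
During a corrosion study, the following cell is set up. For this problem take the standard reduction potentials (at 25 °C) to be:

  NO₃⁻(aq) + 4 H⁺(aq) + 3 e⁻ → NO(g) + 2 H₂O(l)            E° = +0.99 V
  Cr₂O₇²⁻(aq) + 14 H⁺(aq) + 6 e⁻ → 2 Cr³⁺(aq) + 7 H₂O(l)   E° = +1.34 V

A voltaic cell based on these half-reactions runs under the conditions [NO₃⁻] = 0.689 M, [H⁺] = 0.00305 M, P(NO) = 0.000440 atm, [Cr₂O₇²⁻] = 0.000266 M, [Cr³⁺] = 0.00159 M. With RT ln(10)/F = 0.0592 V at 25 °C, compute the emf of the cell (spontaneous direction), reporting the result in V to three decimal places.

Cr₂O₇²⁻/Cr³⁺ is the cathode (higher E°), NO₃⁻/NO the anode: E°cell = +1.34 − (+0.99) = +0.35 V, n = 6.
Overall: Cr₂O₇²⁻(aq) + 6 H⁺(aq) + 2 NO(g) → 2 Cr³⁺(aq) + 3 H₂O(l) + 2 NO₃⁻(aq)
Q = [Cr³⁺]^2·[NO₃⁻]^2 / ([Cr₂O₇²⁻]·[H⁺]^6·P(NO)^2); log Q = 19.462.
E = E° − (0.0592/n) log Q = +0.35 − (0.0592/6)(19.462) = +0.158 V.

+0.158 V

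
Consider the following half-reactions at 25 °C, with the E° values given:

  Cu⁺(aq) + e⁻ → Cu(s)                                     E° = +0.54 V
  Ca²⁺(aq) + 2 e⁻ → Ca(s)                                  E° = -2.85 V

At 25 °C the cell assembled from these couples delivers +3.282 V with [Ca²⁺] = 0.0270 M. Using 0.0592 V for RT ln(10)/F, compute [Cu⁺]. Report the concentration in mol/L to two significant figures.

Cu⁺/Cu is the cathode, Ca²⁺/Ca the anode: E°cell = +3.39 V, n = 2.
Overall reaction: 2 Cu⁺(aq) + Ca(s) → 2 Cu(s) + Ca²⁺(aq); Q = [Ca²⁺]^1/[Cu⁺]^2.
From E = E° − (0.0592/n) log Q: log Q = (E° − E)·n/0.0592 = (+3.39 − (+3.282))·2/0.0592 = 3.6486.
So 2·log[Cu⁺] = 1·log(0.027) − log Q = -1.5686 − (3.6486) = -5.2172; log[Cu⁺] = -5.2172 / 2 = -2.6086; [Cu⁺] = 10^(-2.6086) ≈ 0.0025 M.

0.0025 M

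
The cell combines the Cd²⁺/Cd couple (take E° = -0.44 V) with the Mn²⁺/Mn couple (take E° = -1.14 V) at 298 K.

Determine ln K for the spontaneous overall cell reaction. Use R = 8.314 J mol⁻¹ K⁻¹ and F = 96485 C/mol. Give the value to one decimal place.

54.5

Cathode: Cd²⁺/Cd; anode: Mn²⁺/Mn. E°cell = (-0.44) − (-1.14) = +0.70 V, with n = 2.
ΔG° = −nFE° = −RT ln K, so ln K = nFE°/(RT) = (2)(96485)(+0.70) / ((8.314)(298)) = 54.521.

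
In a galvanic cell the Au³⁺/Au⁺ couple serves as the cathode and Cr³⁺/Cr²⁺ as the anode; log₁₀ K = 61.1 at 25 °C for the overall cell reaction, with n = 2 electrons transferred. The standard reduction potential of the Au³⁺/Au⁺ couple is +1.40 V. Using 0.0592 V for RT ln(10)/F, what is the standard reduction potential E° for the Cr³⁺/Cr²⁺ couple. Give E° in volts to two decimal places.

-0.41 V

E°cell = (0.0592/n)·log K = (0.0592/2)(61.1) = +1.809 V.
Since Au³⁺/Au⁺ is the cathode and Cr³⁺/Cr²⁺ the anode, E°cell = E°(Au³⁺/Au⁺) − E°(Cr³⁺/Cr²⁺).
So E°(Cr³⁺/Cr²⁺) = E°(Au³⁺/Au⁺) − E°cell = (+1.40) − (+1.809) = -0.41 V.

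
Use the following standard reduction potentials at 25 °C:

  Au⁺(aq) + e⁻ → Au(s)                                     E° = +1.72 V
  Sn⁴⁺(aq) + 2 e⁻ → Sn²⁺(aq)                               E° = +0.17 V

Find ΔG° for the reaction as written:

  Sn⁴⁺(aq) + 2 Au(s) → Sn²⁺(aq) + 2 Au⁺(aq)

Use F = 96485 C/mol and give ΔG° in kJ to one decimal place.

+299.1 kJ

As written, Sn⁴⁺/Sn²⁺ is reduced (cathode) and Au⁺/Au is oxidised (anode), so E°cell = (+0.17) − (+1.72) = -1.55 V.
Balancing electrons gives n = 2.
ΔG° = −nFE° = −(2)(96485)(-1.55) = 299,104 J = +299.1 kJ.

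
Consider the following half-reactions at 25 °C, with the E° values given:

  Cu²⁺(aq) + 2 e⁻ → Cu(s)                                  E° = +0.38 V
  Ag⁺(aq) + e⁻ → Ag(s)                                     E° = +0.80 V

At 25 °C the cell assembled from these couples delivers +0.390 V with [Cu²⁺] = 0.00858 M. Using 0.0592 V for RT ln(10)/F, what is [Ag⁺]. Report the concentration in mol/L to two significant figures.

Ag⁺/Ag is the cathode, Cu²⁺/Cu the anode: E°cell = +0.42 V, n = 2.
Overall reaction: 2 Ag⁺(aq) + Cu(s) → 2 Ag(s) + Cu²⁺(aq); Q = [Cu²⁺]^1/[Ag⁺]^2.
From E = E° − (0.0592/n) log Q: log Q = (E° − E)·n/0.0592 = (+0.42 − (+0.390))·2/0.0592 = 1.0135.
So 2·log[Ag⁺] = 1·log(0.00858) − log Q = -2.0665 − (1.0135) = -3.0800; log[Ag⁺] = -3.0800 / 2 = -1.5400; [Ag⁺] = 10^(-1.5400) ≈ 0.029 M.

0.029 M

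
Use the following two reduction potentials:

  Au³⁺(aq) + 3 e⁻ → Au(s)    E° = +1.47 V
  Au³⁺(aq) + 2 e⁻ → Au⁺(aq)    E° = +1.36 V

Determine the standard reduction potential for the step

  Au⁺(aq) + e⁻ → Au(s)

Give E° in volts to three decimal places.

+1.690 V

Sequential free energies add, so n₃E°₃ = n₁E°₁ + n₂E°₂.
With n₃ = 3, and the known step contributing 2×(+1.36) V, the unknown satisfies 1·E° = 3×(+1.47) − 2×(+1.36) = +1.690.
E° = +1.690 / 1 = +1.690 V.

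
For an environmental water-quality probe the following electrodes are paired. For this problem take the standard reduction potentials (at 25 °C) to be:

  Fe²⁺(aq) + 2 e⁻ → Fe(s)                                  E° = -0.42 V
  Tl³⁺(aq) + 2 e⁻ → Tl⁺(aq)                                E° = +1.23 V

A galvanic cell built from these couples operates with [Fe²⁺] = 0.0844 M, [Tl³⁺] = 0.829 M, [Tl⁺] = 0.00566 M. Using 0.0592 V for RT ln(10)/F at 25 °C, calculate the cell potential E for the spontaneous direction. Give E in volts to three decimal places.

+1.746 V

Tl³⁺/Tl⁺ is the cathode (higher E°), Fe²⁺/Fe the anode: E°cell = +1.23 − (-0.42) = +1.65 V, n = 2.
Overall: Tl³⁺(aq) + Fe(s) → Tl⁺(aq) + Fe²⁺(aq)
Q = [Tl⁺]·[Fe²⁺] / ([Tl³⁺]); log Q = -3.239.
E = E° − (0.0592/n) log Q = +1.65 − (0.0592/2)(-3.239) = +1.746 V.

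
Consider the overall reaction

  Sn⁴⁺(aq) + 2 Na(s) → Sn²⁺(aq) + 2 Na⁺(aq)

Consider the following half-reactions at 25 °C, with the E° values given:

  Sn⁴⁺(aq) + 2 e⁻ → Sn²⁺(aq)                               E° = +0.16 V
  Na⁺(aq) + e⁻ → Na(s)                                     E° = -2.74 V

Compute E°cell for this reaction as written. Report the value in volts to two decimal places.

The Sn⁴⁺/Sn²⁺ couple has the higher reduction potential, so it is the cathode; Na⁺/Na is oxidised at the anode.
E°cell = E°(cathode) − E°(anode) = (+0.16) − (-2.74) = +2.90 V.

+2.90 V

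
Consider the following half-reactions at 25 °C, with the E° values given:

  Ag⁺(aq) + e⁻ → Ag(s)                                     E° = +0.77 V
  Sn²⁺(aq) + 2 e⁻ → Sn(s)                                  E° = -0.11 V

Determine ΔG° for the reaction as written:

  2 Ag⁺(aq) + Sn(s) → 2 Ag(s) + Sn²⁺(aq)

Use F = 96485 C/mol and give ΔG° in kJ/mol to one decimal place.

-169.8 kJ/mol

As written, Ag⁺/Ag is reduced (cathode) and Sn²⁺/Sn is oxidised (anode), so E°cell = (+0.77) − (-0.11) = +0.88 V.
Balancing electrons gives n = 2.
ΔG° = −nFE° = −(2)(96485)(+0.88) = -169,814 J = -169.8 kJ/mol.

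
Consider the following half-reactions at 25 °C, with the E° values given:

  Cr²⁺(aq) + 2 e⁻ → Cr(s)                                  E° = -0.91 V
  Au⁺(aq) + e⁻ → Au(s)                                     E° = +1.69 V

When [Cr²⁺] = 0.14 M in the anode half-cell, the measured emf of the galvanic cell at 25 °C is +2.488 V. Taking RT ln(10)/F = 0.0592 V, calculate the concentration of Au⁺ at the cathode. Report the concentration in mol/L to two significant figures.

Au⁺/Au is the cathode, Cr²⁺/Cr the anode: E°cell = +2.60 V, n = 2.
Overall reaction: 2 Au⁺(aq) + Cr(s) → 2 Au(s) + Cr²⁺(aq); Q = [Cr²⁺]^1/[Au⁺]^2.
From E = E° − (0.0592/n) log Q: log Q = (E° − E)·n/0.0592 = (+2.60 − (+2.488))·2/0.0592 = 3.7838.
So 2·log[Au⁺] = 1·log(0.14) − log Q = -0.8539 − (3.7838) = -4.6377; log[Au⁺] = -4.6377 / 2 = -2.3188; [Au⁺] = 10^(-2.3188) ≈ 0.0048 M.

0.0048 M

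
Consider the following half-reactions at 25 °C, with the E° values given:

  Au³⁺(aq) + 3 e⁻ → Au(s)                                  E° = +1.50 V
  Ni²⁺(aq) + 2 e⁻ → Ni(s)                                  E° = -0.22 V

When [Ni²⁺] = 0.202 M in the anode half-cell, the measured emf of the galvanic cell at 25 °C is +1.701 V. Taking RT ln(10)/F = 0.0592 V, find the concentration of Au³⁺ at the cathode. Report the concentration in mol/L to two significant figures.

0.0099 M

Au³⁺/Au is the cathode, Ni²⁺/Ni the anode: E°cell = +1.72 V, n = 6.
Overall reaction: 2 Au³⁺(aq) + 3 Ni(s) → 2 Au(s) + 3 Ni²⁺(aq); Q = [Ni²⁺]^3/[Au³⁺]^2.
From E = E° − (0.0592/n) log Q: log Q = (E° − E)·n/0.0592 = (+1.72 − (+1.701))·6/0.0592 = 1.9257.
So 2·log[Au³⁺] = 3·log(0.202) − log Q = -2.0839 − (1.9257) = -4.0096; log[Au³⁺] = -4.0096 / 2 = -2.0048; [Au³⁺] = 10^(-2.0048) ≈ 0.0099 M.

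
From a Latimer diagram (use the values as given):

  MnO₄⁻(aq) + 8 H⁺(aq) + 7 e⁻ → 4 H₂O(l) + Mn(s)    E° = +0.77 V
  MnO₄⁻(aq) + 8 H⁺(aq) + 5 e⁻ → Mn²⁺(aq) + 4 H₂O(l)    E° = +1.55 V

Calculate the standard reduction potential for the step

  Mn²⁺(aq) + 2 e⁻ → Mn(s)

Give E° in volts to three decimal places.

Sequential free energies add, so n₃E°₃ = n₁E°₁ + n₂E°₂.
With n₃ = 7, and the known step contributing 5×(+1.55) V, the unknown satisfies 2·E° = 7×(+0.77) − 5×(+1.55) = -2.360.
E° = -2.360 / 2 = -1.180 V.

-1.180 V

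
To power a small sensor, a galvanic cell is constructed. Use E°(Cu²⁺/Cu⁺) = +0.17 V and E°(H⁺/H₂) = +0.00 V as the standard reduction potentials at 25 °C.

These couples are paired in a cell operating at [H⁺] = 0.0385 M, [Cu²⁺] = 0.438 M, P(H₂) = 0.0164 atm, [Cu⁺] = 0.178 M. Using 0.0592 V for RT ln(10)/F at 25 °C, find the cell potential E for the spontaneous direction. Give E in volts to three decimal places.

+0.224 V

Cu²⁺/Cu⁺ is the cathode (higher E°), H⁺/H₂ the anode: E°cell = +0.17 − (+0.00) = +0.17 V, n = 2.
Overall: 2 Cu²⁺(aq) + H₂(g) → 2 Cu⁺(aq) + 2 H⁺(aq)
Q = [Cu⁺]^2·[H⁺]^2 / ([Cu²⁺]^2·P(H₂)); log Q = -1.826.
E = E° − (0.0592/n) log Q = +0.17 − (0.0592/2)(-1.826) = +0.224 V.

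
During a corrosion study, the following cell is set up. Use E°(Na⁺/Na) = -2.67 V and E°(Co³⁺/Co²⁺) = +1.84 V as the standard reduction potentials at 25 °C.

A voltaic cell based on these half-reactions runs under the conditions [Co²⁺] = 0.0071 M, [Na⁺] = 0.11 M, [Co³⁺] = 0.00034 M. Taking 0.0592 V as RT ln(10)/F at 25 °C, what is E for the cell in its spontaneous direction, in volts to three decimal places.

+4.489 V

Co³⁺/Co²⁺ is the cathode (higher E°), Na⁺/Na the anode: E°cell = +1.84 − (-2.67) = +4.51 V, n = 1.
Overall: Co³⁺(aq) + Na(s) → Co²⁺(aq) + Na⁺(aq)
Q = [Co²⁺]·[Na⁺] / ([Co³⁺]); log Q = 0.361.
E = E° − (0.0592/n) log Q = +4.51 − (0.0592/1)(0.361) = +4.489 V.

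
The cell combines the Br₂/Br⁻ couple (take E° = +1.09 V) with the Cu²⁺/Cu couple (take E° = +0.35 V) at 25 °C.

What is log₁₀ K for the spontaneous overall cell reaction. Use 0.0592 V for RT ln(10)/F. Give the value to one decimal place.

25.0

Cathode: Br₂/Br⁻; anode: Cu²⁺/Cu. E°cell = +0.74 V, n = 2.
log K = nE°cell / 0.0592 = (2)(+0.74) / 0.0592 = 25.0.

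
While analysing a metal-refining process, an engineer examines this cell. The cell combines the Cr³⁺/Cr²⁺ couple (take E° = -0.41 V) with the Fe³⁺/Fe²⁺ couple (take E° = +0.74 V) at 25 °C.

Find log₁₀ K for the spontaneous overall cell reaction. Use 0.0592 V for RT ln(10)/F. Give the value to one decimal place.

19.4

Cathode: Fe³⁺/Fe²⁺; anode: Cr³⁺/Cr²⁺. E°cell = +1.15 V, n = 1.
log K = nE°cell / 0.0592 = (1)(+1.15) / 0.0592 = 19.4.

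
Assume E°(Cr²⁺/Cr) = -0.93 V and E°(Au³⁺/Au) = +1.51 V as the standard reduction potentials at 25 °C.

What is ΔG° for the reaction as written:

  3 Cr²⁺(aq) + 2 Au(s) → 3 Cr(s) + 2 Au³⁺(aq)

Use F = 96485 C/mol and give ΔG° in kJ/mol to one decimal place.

As written, Cr²⁺/Cr is reduced (cathode) and Au³⁺/Au is oxidised (anode), so E°cell = (-0.93) − (+1.51) = -2.44 V.
Balancing electrons gives n = 6.
ΔG° = −nFE° = −(6)(96485)(-2.44) = 1,412,540 J = +1412.5 kJ/mol.

+1412.5 kJ/mol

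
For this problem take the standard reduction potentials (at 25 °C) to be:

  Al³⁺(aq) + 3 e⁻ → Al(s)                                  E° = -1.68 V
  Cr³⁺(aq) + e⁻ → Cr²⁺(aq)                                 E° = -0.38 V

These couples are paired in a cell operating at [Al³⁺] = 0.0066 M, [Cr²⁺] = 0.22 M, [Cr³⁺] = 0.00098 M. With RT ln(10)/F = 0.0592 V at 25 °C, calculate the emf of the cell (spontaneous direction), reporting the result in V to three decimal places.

+1.204 V

Cr³⁺/Cr²⁺ is the cathode (higher E°), Al³⁺/Al the anode: E°cell = -0.38 − (-1.68) = +1.30 V, n = 3.
Overall: 3 Cr³⁺(aq) + Al(s) → 3 Cr²⁺(aq) + Al³⁺(aq)
Q = [Cr²⁺]^3·[Al³⁺] / ([Cr³⁺]^3); log Q = 4.873.
E = E° − (0.0592/n) log Q = +1.30 − (0.0592/3)(4.873) = +1.204 V.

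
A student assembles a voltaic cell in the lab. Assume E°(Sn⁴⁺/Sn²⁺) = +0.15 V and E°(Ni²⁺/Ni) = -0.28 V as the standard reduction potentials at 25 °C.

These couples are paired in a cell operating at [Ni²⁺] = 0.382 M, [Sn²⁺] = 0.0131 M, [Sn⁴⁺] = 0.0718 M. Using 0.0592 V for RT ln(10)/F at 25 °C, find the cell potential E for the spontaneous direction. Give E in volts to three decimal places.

Sn⁴⁺/Sn²⁺ is the cathode (higher E°), Ni²⁺/Ni the anode: E°cell = +0.15 − (-0.28) = +0.43 V, n = 2.
Overall: Sn⁴⁺(aq) + Ni(s) → Sn²⁺(aq) + Ni²⁺(aq)
Q = [Sn²⁺]·[Ni²⁺] / ([Sn⁴⁺]); log Q = -1.157.
E = E° − (0.0592/n) log Q = +0.43 − (0.0592/2)(-1.157) = +0.464 V.

+0.464 V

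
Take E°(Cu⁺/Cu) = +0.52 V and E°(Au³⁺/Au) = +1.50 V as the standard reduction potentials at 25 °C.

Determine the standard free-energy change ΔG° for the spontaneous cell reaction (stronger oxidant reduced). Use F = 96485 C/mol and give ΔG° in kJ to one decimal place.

Au³⁺/Au (E° = +1.50 V) is the cathode; Cu⁺/Cu (E° = +0.52 V) is the anode, so E°cell = +0.98 V.
Balancing electrons gives n = 3 (lcm of 3 and 1).
ΔG° = −nFE° = −(3)(96485)(+0.98) = -283,666 J = -283.7 kJ.

-283.7 kJ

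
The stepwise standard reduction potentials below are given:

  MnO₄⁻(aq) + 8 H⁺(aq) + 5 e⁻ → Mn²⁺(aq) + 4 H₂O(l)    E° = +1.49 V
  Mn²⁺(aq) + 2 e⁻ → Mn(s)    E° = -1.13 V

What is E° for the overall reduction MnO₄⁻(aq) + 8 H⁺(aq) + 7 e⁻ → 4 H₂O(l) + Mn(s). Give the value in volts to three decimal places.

+0.741 V

Since ΔG° = −nFE° is additive over sequential reductions, n₃E°₃ = n₁E°₁ + n₂E°₂.
E°₃ = (5×+1.49 + 2×-1.13) / 7 = (+5.190) / 7 = +0.741 V.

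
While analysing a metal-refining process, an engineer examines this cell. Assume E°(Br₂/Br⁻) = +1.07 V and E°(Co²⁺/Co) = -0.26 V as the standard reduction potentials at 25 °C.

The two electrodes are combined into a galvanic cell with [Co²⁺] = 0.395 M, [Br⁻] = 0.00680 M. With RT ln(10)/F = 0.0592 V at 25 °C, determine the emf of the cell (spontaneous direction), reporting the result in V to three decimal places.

+1.470 V

Br₂/Br⁻ is the cathode (higher E°), Co²⁺/Co the anode: E°cell = +1.07 − (-0.26) = +1.33 V, n = 2.
Overall: Br₂(l) + Co(s) → 2 Br⁻(aq) + Co²⁺(aq)
Q = [Br⁻]^2·[Co²⁺]; log Q = -4.738.
E = E° − (0.0592/n) log Q = +1.33 − (0.0592/2)(-4.738) = +1.470 V.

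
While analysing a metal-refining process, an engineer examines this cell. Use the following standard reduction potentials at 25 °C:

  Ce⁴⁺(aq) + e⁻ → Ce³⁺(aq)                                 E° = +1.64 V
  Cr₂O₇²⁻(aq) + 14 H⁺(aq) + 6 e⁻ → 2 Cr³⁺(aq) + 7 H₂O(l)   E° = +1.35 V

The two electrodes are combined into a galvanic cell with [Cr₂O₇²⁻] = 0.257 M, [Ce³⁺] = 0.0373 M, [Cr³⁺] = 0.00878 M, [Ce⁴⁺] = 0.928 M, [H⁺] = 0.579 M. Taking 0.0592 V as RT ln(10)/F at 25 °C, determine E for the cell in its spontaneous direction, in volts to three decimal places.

Ce⁴⁺/Ce³⁺ is the cathode (higher E°), Cr₂O₇²⁻/Cr³⁺ the anode: E°cell = +1.64 − (+1.35) = +0.29 V, n = 6.
Overall: 6 Ce⁴⁺(aq) + 2 Cr³⁺(aq) + 7 H₂O(l) → 6 Ce³⁺(aq) + Cr₂O₇²⁻(aq) + 14 H⁺(aq)
Q = [Ce³⁺]^6·[Cr₂O₇²⁻]·[H⁺]^14 / ([Ce⁴⁺]^6·[Cr³⁺]^2); log Q = -8.175.
E = E° − (0.0592/n) log Q = +0.29 − (0.0592/6)(-8.175) = +0.371 V.

+0.371 V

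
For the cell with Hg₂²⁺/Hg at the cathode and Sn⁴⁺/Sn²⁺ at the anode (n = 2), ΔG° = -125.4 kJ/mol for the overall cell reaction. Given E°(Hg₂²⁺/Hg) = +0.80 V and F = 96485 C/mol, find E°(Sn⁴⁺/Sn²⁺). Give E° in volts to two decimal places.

E°cell = −ΔG°/(nF) = −(-125.4×10³)/((2)(96485)) = +0.650 V.
Since Hg₂²⁺/Hg is the cathode and Sn⁴⁺/Sn²⁺ the anode, E°cell = E°(Hg₂²⁺/Hg) − E°(Sn⁴⁺/Sn²⁺).
So E°(Sn⁴⁺/Sn²⁺) = E°(Hg₂²⁺/Hg) − E°cell = (+0.80) − (+0.650) = +0.15 V.

+0.15 V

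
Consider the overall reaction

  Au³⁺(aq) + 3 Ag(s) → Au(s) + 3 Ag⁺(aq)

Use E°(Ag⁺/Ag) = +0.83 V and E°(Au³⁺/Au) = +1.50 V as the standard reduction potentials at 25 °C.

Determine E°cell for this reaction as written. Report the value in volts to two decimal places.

+0.67 V

The Au³⁺/Au couple has the higher reduction potential, so it is the cathode; Ag⁺/Ag is oxidised at the anode.
E°cell = E°(cathode) − E°(anode) = (+1.50) − (+0.83) = +0.67 V.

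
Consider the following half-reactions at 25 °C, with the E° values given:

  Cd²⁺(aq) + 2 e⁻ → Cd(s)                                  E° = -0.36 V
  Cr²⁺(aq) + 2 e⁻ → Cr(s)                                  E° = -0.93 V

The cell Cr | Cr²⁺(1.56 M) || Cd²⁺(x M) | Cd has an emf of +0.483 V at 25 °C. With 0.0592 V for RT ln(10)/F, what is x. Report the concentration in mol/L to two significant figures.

0.0018 M

Cd²⁺/Cd is the cathode, Cr²⁺/Cr the anode: E°cell = +0.57 V, n = 2.
Overall reaction: Cd²⁺(aq) + Cr(s) → Cd(s) + Cr²⁺(aq); Q = [Cr²⁺]^1/[Cd²⁺]^1.
From E = E° − (0.0592/n) log Q: log Q = (E° − E)·n/0.0592 = (+0.57 − (+0.483))·2/0.0592 = 2.9392.
So 1·log[Cd²⁺] = 1·log(1.56) − log Q = 0.1931 − (2.9392) = -2.7461; [Cd²⁺] = 10^(-2.7461) ≈ 0.0018 M.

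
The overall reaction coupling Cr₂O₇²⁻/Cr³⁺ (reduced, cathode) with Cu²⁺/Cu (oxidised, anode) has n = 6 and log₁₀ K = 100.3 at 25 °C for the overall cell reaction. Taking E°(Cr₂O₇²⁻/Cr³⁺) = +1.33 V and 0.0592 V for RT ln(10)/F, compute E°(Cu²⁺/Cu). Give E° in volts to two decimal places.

+0.34 V

E°cell = (0.0592/n)·log K = (0.0592/6)(100.3) = +0.990 V.
Since Cr₂O₇²⁻/Cr³⁺ is the cathode and Cu²⁺/Cu the anode, E°cell = E°(Cr₂O₇²⁻/Cr³⁺) − E°(Cu²⁺/Cu).
So E°(Cu²⁺/Cu) = E°(Cr₂O₇²⁻/Cr³⁺) − E°cell = (+1.33) − (+0.990) = +0.34 V.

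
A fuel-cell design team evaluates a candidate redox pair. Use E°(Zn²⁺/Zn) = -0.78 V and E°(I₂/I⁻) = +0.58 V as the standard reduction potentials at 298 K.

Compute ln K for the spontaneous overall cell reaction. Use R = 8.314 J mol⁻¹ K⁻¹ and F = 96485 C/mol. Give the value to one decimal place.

Cathode: I₂/I⁻; anode: Zn²⁺/Zn. E°cell = (+0.58) − (-0.78) = +1.36 V, with n = 2.
ΔG° = −nFE° = −RT ln K, so ln K = nFE°/(RT) = (2)(96485)(+1.36) / ((8.314)(298)) = 105.926.

105.9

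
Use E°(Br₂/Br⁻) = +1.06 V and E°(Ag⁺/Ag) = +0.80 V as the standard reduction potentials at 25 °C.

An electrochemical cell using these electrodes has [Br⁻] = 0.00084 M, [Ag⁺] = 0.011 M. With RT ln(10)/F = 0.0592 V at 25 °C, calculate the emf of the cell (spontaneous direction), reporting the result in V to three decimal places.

+0.558 V

Br₂/Br⁻ is the cathode (higher E°), Ag⁺/Ag the anode: E°cell = +1.06 − (+0.80) = +0.26 V, n = 2.
Overall: Br₂(l) + 2 Ag(s) → 2 Br⁻(aq) + 2 Ag⁺(aq)
Q = [Br⁻]^2·[Ag⁺]^2; log Q = -10.069.
E = E° − (0.0592/n) log Q = +0.26 − (0.0592/2)(-10.069) = +0.558 V.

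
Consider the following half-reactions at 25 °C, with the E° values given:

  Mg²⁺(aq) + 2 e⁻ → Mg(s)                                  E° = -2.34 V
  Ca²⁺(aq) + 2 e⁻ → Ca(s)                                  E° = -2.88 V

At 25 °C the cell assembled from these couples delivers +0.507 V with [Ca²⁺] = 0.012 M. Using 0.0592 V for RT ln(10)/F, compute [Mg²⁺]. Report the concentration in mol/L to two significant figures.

Mg²⁺/Mg is the cathode, Ca²⁺/Ca the anode: E°cell = +0.54 V, n = 2.
Overall reaction: Mg²⁺(aq) + Ca(s) → Mg(s) + Ca²⁺(aq); Q = [Ca²⁺]^1/[Mg²⁺]^1.
From E = E° − (0.0592/n) log Q: log Q = (E° − E)·n/0.0592 = (+0.54 − (+0.507))·2/0.0592 = 1.1149.
So 1·log[Mg²⁺] = 1·log(0.012) − log Q = -1.9208 − (1.1149) = -3.0357; [Mg²⁺] = 10^(-3.0357) ≈ 0.00092 M.

0.00092 M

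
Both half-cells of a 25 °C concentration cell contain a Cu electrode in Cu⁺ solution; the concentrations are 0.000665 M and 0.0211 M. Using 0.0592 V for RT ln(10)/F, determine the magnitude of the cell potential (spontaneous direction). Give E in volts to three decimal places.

For a concentration cell E°cell = 0. The 0.0211 M side is the cathode (reduction is favoured where [Cu⁺] is higher).
With n = 1, E = −(0.0592/1) log([Cu⁺]ₐₙ/[Cu⁺]꜀ₐₜ) = −(0.0592/1) log(0.000665/0.0211) = −(0.0592/1)(-1.501) = +0.089 V.

+0.089 V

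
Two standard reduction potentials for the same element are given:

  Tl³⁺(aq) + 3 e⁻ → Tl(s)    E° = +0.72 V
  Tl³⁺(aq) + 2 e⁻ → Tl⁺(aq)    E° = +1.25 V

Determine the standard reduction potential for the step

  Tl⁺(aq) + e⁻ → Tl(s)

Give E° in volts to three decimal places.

-0.340 V

Sequential free energies add, so n₃E°₃ = n₁E°₁ + n₂E°₂.
With n₃ = 3, and the known step contributing 2×(+1.25) V, the unknown satisfies 1·E° = 3×(+0.72) − 2×(+1.25) = -0.340.
E° = -0.340 / 1 = -0.340 V.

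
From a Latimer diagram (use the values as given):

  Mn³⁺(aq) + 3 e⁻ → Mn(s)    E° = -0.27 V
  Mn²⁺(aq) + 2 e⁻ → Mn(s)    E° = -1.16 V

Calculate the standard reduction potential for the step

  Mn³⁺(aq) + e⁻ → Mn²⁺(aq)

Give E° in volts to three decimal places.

Sequential free energies add, so n₃E°₃ = n₁E°₁ + n₂E°₂.
With n₃ = 3, and the known step contributing 2×(-1.16) V, the unknown satisfies 1·E° = 3×(-0.27) − 2×(-1.16) = +1.510.
E° = +1.510 / 1 = +1.510 V.

+1.510 V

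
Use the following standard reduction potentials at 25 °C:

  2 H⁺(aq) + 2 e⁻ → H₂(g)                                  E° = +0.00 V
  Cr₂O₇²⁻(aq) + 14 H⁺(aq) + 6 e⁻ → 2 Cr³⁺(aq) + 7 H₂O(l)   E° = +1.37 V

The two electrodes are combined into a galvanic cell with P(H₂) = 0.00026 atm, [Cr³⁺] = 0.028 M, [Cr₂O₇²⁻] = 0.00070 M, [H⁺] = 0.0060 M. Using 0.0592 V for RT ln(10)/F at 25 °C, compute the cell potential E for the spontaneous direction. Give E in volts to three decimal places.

Cr₂O₇²⁻/Cr³⁺ is the cathode (higher E°), H⁺/H₂ the anode: E°cell = +1.37 − (+0.00) = +1.37 V, n = 6.
Overall: Cr₂O₇²⁻(aq) + 8 H⁺(aq) + 3 H₂(g) → 2 Cr³⁺(aq) + 7 H₂O(l)
Q = [Cr³⁺]^2 / ([Cr₂O₇²⁻]·[H⁺]^8·P(H₂)^3); log Q = 28.579.
E = E° − (0.0592/n) log Q = +1.37 − (0.0592/6)(28.579) = +1.088 V.

+1.088 V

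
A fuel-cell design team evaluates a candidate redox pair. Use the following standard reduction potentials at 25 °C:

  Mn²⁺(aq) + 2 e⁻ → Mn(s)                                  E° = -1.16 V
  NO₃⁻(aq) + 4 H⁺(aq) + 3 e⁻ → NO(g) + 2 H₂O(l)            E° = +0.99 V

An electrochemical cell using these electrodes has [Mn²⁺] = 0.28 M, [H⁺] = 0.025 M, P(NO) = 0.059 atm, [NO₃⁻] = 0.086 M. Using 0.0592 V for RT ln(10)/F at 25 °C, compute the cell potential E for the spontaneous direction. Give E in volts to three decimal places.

+2.043 V

NO₃⁻/NO is the cathode (higher E°), Mn²⁺/Mn the anode: E°cell = +0.99 − (-1.16) = +2.15 V, n = 6.
Overall: 2 NO₃⁻(aq) + 8 H⁺(aq) + 3 Mn(s) → 2 NO(g) + 4 H₂O(l) + 3 Mn²⁺(aq)
Q = P(NO)^2·[Mn²⁺]^3 / ([NO₃⁻]^2·[H⁺]^8); log Q = 10.831.
E = E° − (0.0592/n) log Q = +2.15 − (0.0592/6)(10.831) = +2.043 V.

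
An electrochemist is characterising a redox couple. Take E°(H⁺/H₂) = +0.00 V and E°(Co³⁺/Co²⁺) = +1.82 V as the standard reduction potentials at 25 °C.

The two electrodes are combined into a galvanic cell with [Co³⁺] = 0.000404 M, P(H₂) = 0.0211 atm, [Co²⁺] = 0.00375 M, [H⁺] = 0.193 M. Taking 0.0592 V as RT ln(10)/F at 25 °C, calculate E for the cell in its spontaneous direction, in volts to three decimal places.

+1.755 V

Co³⁺/Co²⁺ is the cathode (higher E°), H⁺/H₂ the anode: E°cell = +1.82 − (+0.00) = +1.82 V, n = 2.
Overall: 2 Co³⁺(aq) + H₂(g) → 2 Co²⁺(aq) + 2 H⁺(aq)
Q = [Co²⁺]^2·[H⁺]^2 / ([Co³⁺]^2·P(H₂)); log Q = 2.182.
E = E° − (0.0592/n) log Q = +1.82 − (0.0592/2)(2.182) = +1.755 V.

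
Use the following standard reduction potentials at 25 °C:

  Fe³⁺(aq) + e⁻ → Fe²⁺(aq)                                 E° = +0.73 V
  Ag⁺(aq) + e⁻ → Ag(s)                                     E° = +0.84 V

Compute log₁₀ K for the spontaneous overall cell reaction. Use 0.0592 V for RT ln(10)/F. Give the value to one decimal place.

Cathode: Ag⁺/Ag; anode: Fe³⁺/Fe²⁺. E°cell = +0.11 V, n = 1.
log K = nE°cell / 0.0592 = (1)(+0.11) / 0.0592 = 1.9.

1.9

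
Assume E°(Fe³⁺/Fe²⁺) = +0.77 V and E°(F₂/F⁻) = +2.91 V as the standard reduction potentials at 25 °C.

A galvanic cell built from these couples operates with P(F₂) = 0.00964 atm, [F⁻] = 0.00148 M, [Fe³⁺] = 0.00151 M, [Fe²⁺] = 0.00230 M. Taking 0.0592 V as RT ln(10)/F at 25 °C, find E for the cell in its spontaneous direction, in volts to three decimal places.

+2.259 V

F₂/F⁻ is the cathode (higher E°), Fe³⁺/Fe²⁺ the anode: E°cell = +2.91 − (+0.77) = +2.14 V, n = 2.
Overall: F₂(g) + 2 Fe²⁺(aq) → 2 F⁻(aq) + 2 Fe³⁺(aq)
Q = [F⁻]^2·[Fe³⁺]^2 / (P(F₂)·[Fe²⁺]^2); log Q = -4.009.
E = E° − (0.0592/n) log Q = +2.14 − (0.0592/2)(-4.009) = +2.259 V.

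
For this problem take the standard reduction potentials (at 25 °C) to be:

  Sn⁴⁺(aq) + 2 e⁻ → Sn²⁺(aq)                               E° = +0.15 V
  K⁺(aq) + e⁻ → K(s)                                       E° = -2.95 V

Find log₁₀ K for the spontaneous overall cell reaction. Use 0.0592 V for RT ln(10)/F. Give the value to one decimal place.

Cathode: Sn⁴⁺/Sn²⁺; anode: K⁺/K. E°cell = +3.10 V, n = 2.
log K = nE°cell / 0.0592 = (2)(+3.10) / 0.0592 = 104.7.

104.7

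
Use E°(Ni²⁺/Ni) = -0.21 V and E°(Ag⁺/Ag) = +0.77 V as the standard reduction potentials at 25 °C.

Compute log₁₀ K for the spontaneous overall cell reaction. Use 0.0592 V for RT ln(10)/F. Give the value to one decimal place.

33.1

Cathode: Ag⁺/Ag; anode: Ni²⁺/Ni. E°cell = +0.98 V, n = 2.
log K = nE°cell / 0.0592 = (2)(+0.98) / 0.0592 = 33.1.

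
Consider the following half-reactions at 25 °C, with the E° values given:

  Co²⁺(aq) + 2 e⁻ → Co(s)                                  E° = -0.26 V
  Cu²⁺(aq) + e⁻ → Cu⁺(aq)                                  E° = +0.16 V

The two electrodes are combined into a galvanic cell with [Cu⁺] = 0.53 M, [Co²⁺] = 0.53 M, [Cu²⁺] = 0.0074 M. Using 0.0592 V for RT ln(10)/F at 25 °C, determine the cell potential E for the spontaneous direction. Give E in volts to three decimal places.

Cu²⁺/Cu⁺ is the cathode (higher E°), Co²⁺/Co the anode: E°cell = +0.16 − (-0.26) = +0.42 V, n = 2.
Overall: 2 Cu²⁺(aq) + Co(s) → 2 Cu⁺(aq) + Co²⁺(aq)
Q = [Cu⁺]^2·[Co²⁺] / ([Cu²⁺]^2); log Q = 3.434.
E = E° − (0.0592/n) log Q = +0.42 − (0.0592/2)(3.434) = +0.318 V.

+0.318 V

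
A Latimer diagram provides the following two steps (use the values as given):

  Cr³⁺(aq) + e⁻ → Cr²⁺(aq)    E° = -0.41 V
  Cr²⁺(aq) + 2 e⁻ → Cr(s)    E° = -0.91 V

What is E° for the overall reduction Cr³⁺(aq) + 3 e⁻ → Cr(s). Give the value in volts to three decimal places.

Since ΔG° = −nFE° is additive over sequential reductions, n₃E°₃ = n₁E°₁ + n₂E°₂.
E°₃ = (1×-0.41 + 2×-0.91) / 3 = (-2.230) / 3 = -0.743 V.
Simply averaging or adding the two E° values would be wrong; the electron-weighted sum is required.

-0.743 V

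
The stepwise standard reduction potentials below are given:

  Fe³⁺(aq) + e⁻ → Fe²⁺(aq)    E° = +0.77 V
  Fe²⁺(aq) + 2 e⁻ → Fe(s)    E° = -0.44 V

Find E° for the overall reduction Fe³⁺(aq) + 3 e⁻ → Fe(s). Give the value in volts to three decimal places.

-0.037 V

Standard free energies of sequential steps add: ΔG°₃ = ΔG°₁ + ΔG°₂, so n₃E°₃ = n₁E°₁ + n₂E°₂.
E°₃ = (1×+0.77 + 2×-0.44) / 3 = (-0.110) / 3 = -0.037 V.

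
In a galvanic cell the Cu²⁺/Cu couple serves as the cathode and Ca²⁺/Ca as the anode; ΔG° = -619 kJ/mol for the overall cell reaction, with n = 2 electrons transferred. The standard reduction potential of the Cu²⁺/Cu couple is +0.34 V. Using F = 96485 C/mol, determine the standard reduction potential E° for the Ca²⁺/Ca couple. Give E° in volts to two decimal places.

E°cell = −ΔG°/(nF) = −(-619×10³)/((2)(96485)) = +3.208 V.
Since Cu²⁺/Cu is the cathode and Ca²⁺/Ca the anode, E°cell = E°(Cu²⁺/Cu) − E°(Ca²⁺/Ca).
So E°(Ca²⁺/Ca) = E°(Cu²⁺/Cu) − E°cell = (+0.34) − (+3.208) = -2.87 V.

-2.87 V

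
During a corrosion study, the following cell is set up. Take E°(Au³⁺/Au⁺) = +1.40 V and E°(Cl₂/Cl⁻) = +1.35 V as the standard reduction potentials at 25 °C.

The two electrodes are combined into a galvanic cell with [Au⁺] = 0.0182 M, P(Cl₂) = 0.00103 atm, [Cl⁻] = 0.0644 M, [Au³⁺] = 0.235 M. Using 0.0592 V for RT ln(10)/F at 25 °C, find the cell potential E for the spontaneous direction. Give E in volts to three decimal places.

+0.101 V

Au³⁺/Au⁺ is the cathode (higher E°), Cl₂/Cl⁻ the anode: E°cell = +1.40 − (+1.35) = +0.05 V, n = 2.
Overall: Au³⁺(aq) + 2 Cl⁻(aq) → Au⁺(aq) + Cl₂(g)
Q = [Au⁺]·P(Cl₂) / ([Au³⁺]·[Cl⁻]^2); log Q = -1.716.
E = E° − (0.0592/n) log Q = +0.05 − (0.0592/2)(-1.716) = +0.101 V.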